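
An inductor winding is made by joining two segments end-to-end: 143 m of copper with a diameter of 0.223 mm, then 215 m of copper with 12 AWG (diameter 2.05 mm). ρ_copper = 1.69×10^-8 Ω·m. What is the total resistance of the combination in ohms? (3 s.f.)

Segment 1: A = π(d/2)² = π(1.1150e-04 m)² = 3.906e-08 m²
R₁ = ρL/A = (1.69×10^-8)(143)/(3.906e-08) = 61.88 Ω
Segment 2: A = π(2.05/2 mm)² = π(1.0250e-03 m)² = 3.301e-06 m²
R₂ = (1.69×10^-8)(215)/(3.301e-06) = 1.101 Ω
R = R₁ + R₂ = 63.0 Ω

63.0 Ω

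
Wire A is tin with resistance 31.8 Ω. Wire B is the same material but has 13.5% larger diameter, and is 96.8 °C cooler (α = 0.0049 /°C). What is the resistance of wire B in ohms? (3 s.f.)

13.0 Ω

R ∝ ρL/d² with ρ ∝ (1+αΔT), so R_B/R_A = (1 + 13.5/100)⁻² × (1 − 0.0049×96.8)
= 0.7763 × 0.5257 = 0.4081
R_B = 0.4081 × 31.8 = 13.0 Ω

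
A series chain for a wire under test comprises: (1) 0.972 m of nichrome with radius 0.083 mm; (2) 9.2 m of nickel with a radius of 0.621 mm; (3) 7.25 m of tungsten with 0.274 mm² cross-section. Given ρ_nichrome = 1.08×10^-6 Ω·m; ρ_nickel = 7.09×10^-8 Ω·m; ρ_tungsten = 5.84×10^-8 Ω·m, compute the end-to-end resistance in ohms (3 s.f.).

Seg 1: A = πr² = π(8.3000e-05 m)² = 2.164e-08 m²
R_1 = (1.08×10^-6)(0.972)/(2.164e-08) = 48.5 Ω
Seg 2: A = πr² = π(6.2100e-04 m)² = 1.212e-06 m²
R_2 = (7.09×10^-8)(9.2)/(1.212e-06) = 0.5384 Ω
Seg 3: A = 0.274 mm² = 2.740e-07 m²
R_3 = (5.84×10^-8)(7.25)/(2.740e-07) = 1.545 Ω
R_total = R_1 + R_2 + R_3 = 50.6 Ω

50.6 Ω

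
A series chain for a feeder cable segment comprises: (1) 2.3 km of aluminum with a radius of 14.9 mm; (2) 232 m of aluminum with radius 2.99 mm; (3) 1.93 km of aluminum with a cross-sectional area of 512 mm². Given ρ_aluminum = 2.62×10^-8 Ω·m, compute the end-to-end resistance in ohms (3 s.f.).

0.402 Ω

Seg 1: A = πr² = π(1.4900e-02 m)² = 6.975e-04 m²
R_1 = (2.62×10^-8)(2300)/(6.975e-04) = 0.0864 Ω
Seg 2: A = πr² = π(2.9900e-03 m)² = 2.809e-05 m²
R_2 = (2.62×10^-8)(232)/(2.809e-05) = 0.2164 Ω
Seg 3: A = 512 mm² = 5.120e-04 m²
R_3 = (2.62×10^-8)(1930)/(5.120e-04) = 0.09876 Ω
R_total = R_1 + R_2 + R_3 = 0.402 Ω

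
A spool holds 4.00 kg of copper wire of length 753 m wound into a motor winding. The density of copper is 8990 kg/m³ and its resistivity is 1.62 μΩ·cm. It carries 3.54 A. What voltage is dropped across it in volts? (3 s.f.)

ρ = 1.62 μΩ·cm = 1.62×10^-8 Ω·m
A = m/(density·L) = 4/(8990×753) = 5.9089e-07 m²
R = ρL/A = (1.62×10^-8)(753)/(5.9089e-07) = 20.64 Ω
V = IR = 3.54 × 20.64 = 73.1 V

73.1 V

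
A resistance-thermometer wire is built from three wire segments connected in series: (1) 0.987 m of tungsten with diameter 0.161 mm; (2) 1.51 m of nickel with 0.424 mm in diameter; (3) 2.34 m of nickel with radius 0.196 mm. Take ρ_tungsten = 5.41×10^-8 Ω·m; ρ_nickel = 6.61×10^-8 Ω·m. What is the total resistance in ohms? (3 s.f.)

Seg 1: A = π(d/2)² = π(8.0500e-05 m)² = 2.036e-08 m²
R_1 = (5.41×10^-8)(0.987)/(2.036e-08) = 2.623 Ω
Seg 2: A = π(d/2)² = π(2.1200e-04 m)² = 1.412e-07 m²
R_2 = (6.61×10^-8)(1.51)/(1.412e-07) = 0.7069 Ω
Seg 3: A = πr² = π(1.9600e-04 m)² = 1.207e-07 m²
R_3 = (6.61×10^-8)(2.34)/(1.207e-07) = 1.282 Ω
R_total = R_1 + R_2 + R_3 = 4.61 Ω

4.61 Ω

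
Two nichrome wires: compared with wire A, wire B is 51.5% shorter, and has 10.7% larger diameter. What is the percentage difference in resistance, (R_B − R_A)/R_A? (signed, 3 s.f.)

R ∝ L/d², so R_B/R_A = (1 − 51.5/100) × (1 + 10.7/100)⁻²
= 0.485 × 0.816 = 0.3958
(R_B − R_A)/R_A = 0.3958 − 1 = -60.4%

-60.4%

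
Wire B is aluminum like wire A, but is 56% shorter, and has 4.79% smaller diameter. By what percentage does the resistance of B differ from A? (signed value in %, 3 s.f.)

R ∝ L/d², so R_B/R_A = (1 − 56/100) × (1 − 4.79/100)⁻²
= 0.44 × 1.103 = 0.4854
(R_B − R_A)/R_A = 0.4854 − 1 = -51.5%

-51.5%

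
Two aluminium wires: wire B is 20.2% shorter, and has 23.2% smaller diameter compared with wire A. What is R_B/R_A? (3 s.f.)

1.35

R ∝ L/d², so R_B/R_A = (1 − 20.2/100) × (1 − 23.2/100)⁻²
= 0.798 × 1.695 = 1.35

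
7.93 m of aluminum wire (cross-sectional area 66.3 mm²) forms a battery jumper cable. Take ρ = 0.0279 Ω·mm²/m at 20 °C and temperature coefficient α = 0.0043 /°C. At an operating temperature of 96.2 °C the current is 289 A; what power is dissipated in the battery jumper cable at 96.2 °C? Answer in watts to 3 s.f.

370 W

ρ = 0.0279 Ω·mm²/m = 2.79×10^-8 Ω·m
A = 66.3 mm² = 6.630e-05 m²
R₍20₎ = ρL/A = (2.79×10^-8)(7.93)/(6.630e-05) = 0.003337 Ω
R₍96.2₎ = R₍20₎(1 + αΔT) = 0.003337 × (1 + 0.0043×76.2) = 0.00443 Ω
P = I²R = (289)² × 0.00443 = 370 W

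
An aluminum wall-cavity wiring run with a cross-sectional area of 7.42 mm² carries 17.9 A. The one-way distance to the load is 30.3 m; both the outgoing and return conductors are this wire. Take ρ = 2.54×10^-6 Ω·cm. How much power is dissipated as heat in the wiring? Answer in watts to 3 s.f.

66.5 W

ρ = 2.54×10^-6 Ω·cm = 2.54×10^-8 Ω·m
A = 7.42 mm² = 7.420e-06 m²
Total conductor length (both ways) L = 2 × 30.3 = 60.6 m
R = ρL/A = (2.54×10^-8)(60.6)/(7.420e-06) = 0.2074 Ω
P = I²R = (17.9)² × 0.2074 = 66.5 W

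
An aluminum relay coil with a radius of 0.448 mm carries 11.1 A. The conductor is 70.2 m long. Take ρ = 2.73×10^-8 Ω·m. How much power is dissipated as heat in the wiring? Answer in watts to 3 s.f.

A = πr² = π(4.4800e-04 m)² = 6.305e-07 m²
R = ρL/A = (2.73×10^-8)(70.2)/(6.305e-07) = 3.039 Ω
P = I²R = (11.1)² × 3.039 = 374 W

374 W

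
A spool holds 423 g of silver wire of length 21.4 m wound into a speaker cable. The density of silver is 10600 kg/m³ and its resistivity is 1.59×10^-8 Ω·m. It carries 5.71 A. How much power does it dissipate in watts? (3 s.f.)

A = m/(density·L) = 0.423/(10600×21.4) = 1.8648e-06 m²
R = ρL/A = (1.59×10^-8)(21.4)/(1.8648e-06) = 0.1825 Ω
P = I²R = (5.71)² × 0.1825 = 5.95 W

5.95 W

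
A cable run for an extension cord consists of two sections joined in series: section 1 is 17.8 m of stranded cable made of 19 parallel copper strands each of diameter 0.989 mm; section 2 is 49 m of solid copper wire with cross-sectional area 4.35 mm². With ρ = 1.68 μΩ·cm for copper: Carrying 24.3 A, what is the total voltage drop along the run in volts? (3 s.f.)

5.10 V

ρ = 1.68 μΩ·cm = 1.68×10^-8 Ω·m
Section 1: A_strand = π(4.9450e-04)² = 7.682e-07 m²; R₁ = ρL/(N·A_s) = (1.68×10^-8)(17.8)/(19×7.682e-07) = 0.02049 Ω
Section 2: A = 4.35 mm² = 4.350e-06 m²
R₂ = (1.68×10^-8)(49)/(4.350e-06) = 0.1892 Ω
R = R₁ + R₂ = 0.2097 Ω
V = IR = 24.3 × 0.2097 = 5.10 V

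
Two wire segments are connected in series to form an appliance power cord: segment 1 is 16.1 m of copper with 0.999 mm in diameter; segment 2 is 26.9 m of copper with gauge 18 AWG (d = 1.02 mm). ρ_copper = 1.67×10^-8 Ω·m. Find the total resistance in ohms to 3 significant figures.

0.893 Ω

Segment 1: A = π(d/2)² = π(4.9950e-04 m)² = 7.838e-07 m²
R₁ = ρL/A = (1.67×10^-8)(16.1)/(7.838e-07) = 0.343 Ω
Segment 2: A = π(1.02/2 mm)² = π(5.1000e-04 m)² = 8.171e-07 m²
R₂ = (1.67×10^-8)(26.9)/(8.171e-07) = 0.5498 Ω
R = R₁ + R₂ = 0.893 Ω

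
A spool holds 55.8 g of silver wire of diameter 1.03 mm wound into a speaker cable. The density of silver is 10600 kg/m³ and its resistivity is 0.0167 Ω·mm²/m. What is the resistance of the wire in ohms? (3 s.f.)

0.127 Ω

ρ = 0.0167 Ω·mm²/m = 1.67×10^-8 Ω·m
A = π(d/2)² = π(5.1500e-04 m)² = 8.3323e-07 m²
L = m/(density·A) = 0.0558/(10600×8.3323e-07) = 6.318 m
R = ρL/A = (1.67×10^-8)(6.318)/(8.3323e-07) = 0.127 Ω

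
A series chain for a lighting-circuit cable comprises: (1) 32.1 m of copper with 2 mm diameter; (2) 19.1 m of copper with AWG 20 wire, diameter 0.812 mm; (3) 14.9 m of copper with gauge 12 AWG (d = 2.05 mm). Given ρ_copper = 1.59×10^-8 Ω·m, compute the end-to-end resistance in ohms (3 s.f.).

0.821 Ω

Seg 1: A = π(d/2)² = π(1.0000e-03 m)² = 3.142e-06 m²
R_1 = (1.59×10^-8)(32.1)/(3.142e-06) = 0.1625 Ω
Seg 2: A = π(0.812/2 mm)² = π(4.0600e-04 m)² = 5.178e-07 m²
R_2 = (1.59×10^-8)(19.1)/(5.178e-07) = 0.5864 Ω
Seg 3: A = π(2.05/2 mm)² = π(1.0250e-03 m)² = 3.301e-06 m²
R_3 = (1.59×10^-8)(14.9)/(3.301e-06) = 0.07178 Ω
R_total = R_1 + R_2 + R_3 = 0.821 Ω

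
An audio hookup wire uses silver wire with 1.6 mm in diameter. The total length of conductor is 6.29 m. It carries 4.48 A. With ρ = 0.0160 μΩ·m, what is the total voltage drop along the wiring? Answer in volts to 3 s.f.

0.224 V

ρ = 0.0160 μΩ·m = 1.60×10^-8 Ω·m
A = π(d/2)² = π(8.0000e-04 m)² = 2.011e-06 m²
R = ρL/A = (1.60×10^-8)(6.29)/(2.011e-06) = 0.05005 Ω
V = IR = 4.48 × 0.05005 = 0.224 V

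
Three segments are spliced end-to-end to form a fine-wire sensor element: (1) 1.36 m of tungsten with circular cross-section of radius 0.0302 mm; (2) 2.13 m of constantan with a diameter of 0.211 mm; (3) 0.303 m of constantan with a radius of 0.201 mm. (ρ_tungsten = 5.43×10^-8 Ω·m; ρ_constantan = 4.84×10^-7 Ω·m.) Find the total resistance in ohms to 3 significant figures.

Seg 1: A = πr² = π(3.0200e-05 m)² = 2.865e-09 m²
R_1 = (5.43×10^-8)(1.36)/(2.865e-09) = 25.77 Ω
Seg 2: A = π(d/2)² = π(1.0550e-04 m)² = 3.497e-08 m²
R_2 = (4.84×10^-7)(2.13)/(3.497e-08) = 29.48 Ω
Seg 3: A = πr² = π(2.0100e-04 m)² = 1.269e-07 m²
R_3 = (4.84×10^-7)(0.303)/(1.269e-07) = 1.155 Ω
R_total = R_1 + R_2 + R_3 = 56.4 Ω

56.4 Ω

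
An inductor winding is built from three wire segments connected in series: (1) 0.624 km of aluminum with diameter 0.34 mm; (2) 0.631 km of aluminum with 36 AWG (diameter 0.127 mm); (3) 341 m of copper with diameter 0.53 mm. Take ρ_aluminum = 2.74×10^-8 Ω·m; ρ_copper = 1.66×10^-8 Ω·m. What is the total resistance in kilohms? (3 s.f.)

Seg 1: A = π(d/2)² = π(1.7000e-04 m)² = 9.079e-08 m²
R_1 = (2.74×10^-8)(624)/(9.079e-08) = 188.3 Ω
Seg 2: A = π(0.127/2 mm)² = π(6.3500e-05 m)² = 1.267e-08 m²
R_2 = (2.74×10^-8)(631)/(1.267e-08) = 1365 Ω
Seg 3: A = π(d/2)² = π(2.6500e-04 m)² = 2.206e-07 m²
R_3 = (1.66×10^-8)(341)/(2.206e-07) = 25.66 Ω
R_total = R_1 + R_2 + R_3 = 1.58 kΩ

1.58 kΩ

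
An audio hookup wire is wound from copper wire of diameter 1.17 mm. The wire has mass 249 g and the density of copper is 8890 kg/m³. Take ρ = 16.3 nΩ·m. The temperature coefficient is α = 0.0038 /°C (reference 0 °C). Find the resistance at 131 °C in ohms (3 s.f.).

ρ = 16.3 nΩ·m = 1.63×10^-8 Ω·m
A = π(d/2)² = π(5.8500e-04 m)² = 1.0751e-06 m²
L = m/(density·A) = 0.249/(8890×1.0751e-06) = 26.05 m
R = ρL/A = (1.63×10^-8)(26.05)/(1.0751e-06) = 0.395 Ω
R(131 °C) = 0.395 × (1 + 0.0038×131) = 0.592 Ω

0.592 Ω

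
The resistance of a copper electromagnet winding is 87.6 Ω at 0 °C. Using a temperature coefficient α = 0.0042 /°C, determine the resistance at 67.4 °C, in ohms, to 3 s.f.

ΔT = 67.4 − 0 = 67.4 °C
R = R₀(1 + αΔT) = 87.6 × (1 + 0.0042×67.4) = 87.6 × 1.283 = 112 Ω

112 Ω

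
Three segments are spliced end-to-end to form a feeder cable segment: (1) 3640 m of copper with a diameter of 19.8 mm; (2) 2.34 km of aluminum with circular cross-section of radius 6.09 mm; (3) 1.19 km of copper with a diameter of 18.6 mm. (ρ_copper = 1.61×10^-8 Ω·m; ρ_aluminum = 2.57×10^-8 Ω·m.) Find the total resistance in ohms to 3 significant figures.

0.777 Ω

Seg 1: A = π(d/2)² = π(9.9000e-03 m)² = 3.079e-04 m²
R_1 = (1.61×10^-8)(3640)/(3.079e-04) = 0.1903 Ω
Seg 2: A = πr² = π(6.0900e-03 m)² = 1.165e-04 m²
R_2 = (2.57×10^-8)(2340)/(1.165e-04) = 0.5161 Ω
Seg 3: A = π(d/2)² = π(9.3000e-03 m)² = 2.717e-04 m²
R_3 = (1.61×10^-8)(1190)/(2.717e-04) = 0.07051 Ω
R_total = R_1 + R_2 + R_3 = 0.777 Ω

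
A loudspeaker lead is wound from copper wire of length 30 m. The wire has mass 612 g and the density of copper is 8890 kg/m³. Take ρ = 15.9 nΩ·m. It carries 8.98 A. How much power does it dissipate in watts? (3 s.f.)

16.8 W

ρ = 15.9 nΩ·m = 1.59×10^-8 Ω·m
A = m/(density·L) = 0.612/(8890×30) = 2.2947e-06 m²
R = ρL/A = (1.59×10^-8)(30)/(2.2947e-06) = 0.2079 Ω
P = I²R = (8.98)² × 0.2079 = 16.8 W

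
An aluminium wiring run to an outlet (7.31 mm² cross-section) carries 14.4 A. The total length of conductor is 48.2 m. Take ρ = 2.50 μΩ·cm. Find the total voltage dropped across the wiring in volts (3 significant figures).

ρ = 2.50 μΩ·cm = 2.50×10^-8 Ω·m
A = 7.31 mm² = 7.310e-06 m²
R = ρL/A = (2.50×10^-8)(48.2)/(7.310e-06) = 0.1648 Ω
V = IR = 14.4 × 0.1648 = 2.37 V

2.37 V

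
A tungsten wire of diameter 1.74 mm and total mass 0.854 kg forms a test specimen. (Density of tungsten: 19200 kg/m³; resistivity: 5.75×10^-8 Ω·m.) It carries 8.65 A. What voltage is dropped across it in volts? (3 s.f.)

A = π(d/2)² = π(8.7000e-04 m)² = 2.3779e-06 m²
L = m/(density·A) = 0.854/(19200×2.3779e-06) = 18.71 m
R = ρL/A = (5.75×10^-8)(18.71)/(2.3779e-06) = 0.4523 Ω
V = IR = 8.65 × 0.4523 = 3.91 V

3.91 V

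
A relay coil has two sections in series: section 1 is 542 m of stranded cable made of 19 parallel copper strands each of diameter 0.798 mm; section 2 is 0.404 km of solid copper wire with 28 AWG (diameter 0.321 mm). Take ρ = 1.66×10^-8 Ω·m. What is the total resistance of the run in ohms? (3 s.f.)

Section 1: A_strand = π(3.9900e-04)² = 5.001e-07 m²; R₁ = ρL/(N·A_s) = (1.66×10^-8)(542)/(19×5.001e-07) = 0.9468 Ω
Section 2: A = π(0.321/2 mm)² = π(1.6050e-04 m)² = 8.093e-08 m²
R₂ = (1.66×10^-8)(404)/(8.093e-08) = 82.87 Ω
R = R₁ + R₂ = 83.8 Ω

83.8 Ω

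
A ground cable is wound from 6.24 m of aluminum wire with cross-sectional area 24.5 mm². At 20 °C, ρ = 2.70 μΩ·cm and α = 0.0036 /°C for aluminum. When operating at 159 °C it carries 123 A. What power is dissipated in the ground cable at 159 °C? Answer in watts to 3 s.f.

156 W

ρ = 2.70 μΩ·cm = 2.70×10^-8 Ω·m
A = 24.5 mm² = 2.450e-05 m²
R₍20₎ = ρL/A = (2.70×10^-8)(6.24)/(2.450e-05) = 0.006877 Ω
R₍159₎ = R₍20₎(1 + αΔT) = 0.006877 × (1 + 0.0036×139) = 0.01032 Ω
P = I²R = (123)² × 0.01032 = 156 W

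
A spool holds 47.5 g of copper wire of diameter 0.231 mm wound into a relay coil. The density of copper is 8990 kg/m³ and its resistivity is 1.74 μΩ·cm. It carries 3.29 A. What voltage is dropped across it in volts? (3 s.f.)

ρ = 1.74 μΩ·cm = 1.74×10^-8 Ω·m
A = π(d/2)² = π(1.1550e-04 m)² = 4.1910e-08 m²
L = m/(density·A) = 0.0475/(8990×4.1910e-08) = 126.1 m
R = ρL/A = (1.74×10^-8)(126.1)/(4.1910e-08) = 52.34 Ω
V = IR = 3.29 × 52.34 = 172 V

172 V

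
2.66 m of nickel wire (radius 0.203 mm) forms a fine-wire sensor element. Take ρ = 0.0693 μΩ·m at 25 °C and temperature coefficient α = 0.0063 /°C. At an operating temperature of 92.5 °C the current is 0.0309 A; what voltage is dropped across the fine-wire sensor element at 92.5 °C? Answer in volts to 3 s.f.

0.0627 V

ρ = 0.0693 μΩ·m = 6.93×10^-8 Ω·m
A = πr² = π(2.0300e-04 m)² = 1.295e-07 m²
R₍25₎ = ρL/A = (6.93×10^-8)(2.66)/(1.295e-07) = 1.424 Ω
R₍92.5₎ = R₍25₎(1 + αΔT) = 1.424 × (1 + 0.0063×67.5) = 2.029 Ω
V = IR = 0.0309 × 2.029 = 0.0627 V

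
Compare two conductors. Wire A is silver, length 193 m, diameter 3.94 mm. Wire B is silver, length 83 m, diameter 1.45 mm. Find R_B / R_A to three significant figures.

3.18

R ∝ ρL/d², so R_B/R_A = (L_B/L_A) × (d_A/d_B)²
= (83/193) × (3.94/1.45)² = 3.18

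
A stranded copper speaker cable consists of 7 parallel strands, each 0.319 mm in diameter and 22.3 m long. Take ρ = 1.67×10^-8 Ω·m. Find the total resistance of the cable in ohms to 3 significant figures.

A_strand = π(1.5950e-04 m)² = 7.992e-08 m²
R_strand = ρL/A = (1.67×10^-8)(22.3)/(7.992e-08) = 4.66 Ω
R_total = R_strand/N = 4.66/7 = 0.666 Ω

0.666 Ω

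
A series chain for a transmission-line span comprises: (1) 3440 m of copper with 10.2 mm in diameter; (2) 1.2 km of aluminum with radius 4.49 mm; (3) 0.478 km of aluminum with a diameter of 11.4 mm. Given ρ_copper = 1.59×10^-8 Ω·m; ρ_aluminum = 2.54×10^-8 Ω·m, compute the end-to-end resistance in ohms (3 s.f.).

1.27 Ω

Seg 1: A = π(d/2)² = π(5.1000e-03 m)² = 8.171e-05 m²
R_1 = (1.59×10^-8)(3440)/(8.171e-05) = 0.6694 Ω
Seg 2: A = πr² = π(4.4900e-03 m)² = 6.333e-05 m²
R_2 = (2.54×10^-8)(1200)/(6.333e-05) = 0.4813 Ω
Seg 3: A = π(d/2)² = π(5.7000e-03 m)² = 1.021e-04 m²
R_3 = (2.54×10^-8)(478)/(1.021e-04) = 0.1189 Ω
R_total = R_1 + R_2 + R_3 = 1.27 Ω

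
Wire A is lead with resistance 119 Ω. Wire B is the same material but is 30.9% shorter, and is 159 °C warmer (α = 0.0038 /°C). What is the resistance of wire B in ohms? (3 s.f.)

R ∝ ρL/d² with ρ ∝ (1+αΔT), so R_B/R_A = (1 − 30.9/100) × (1 + 0.0038×159)
= 0.691 × 1.604 = 1.109
R_B = 1.109 × 119 = 132 Ω

132 Ω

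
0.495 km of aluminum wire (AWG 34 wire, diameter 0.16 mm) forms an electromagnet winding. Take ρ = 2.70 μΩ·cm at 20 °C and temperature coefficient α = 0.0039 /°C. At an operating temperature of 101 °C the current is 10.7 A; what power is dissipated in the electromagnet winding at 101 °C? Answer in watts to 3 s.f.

1.00×10^5 W

ρ = 2.70 μΩ·cm = 2.70×10^-8 Ω·m
A = π(0.16/2 mm)² = π(8.0000e-05 m)² = 2.011e-08 m²
R₍20₎ = ρL/A = (2.70×10^-8)(495)/(2.011e-08) = 664.7 Ω
R₍101₎ = R₍20₎(1 + αΔT) = 664.7 × (1 + 0.0039×81) = 874.7 Ω
P = I²R = (10.7)² × 874.7 = 1.00×10^5 W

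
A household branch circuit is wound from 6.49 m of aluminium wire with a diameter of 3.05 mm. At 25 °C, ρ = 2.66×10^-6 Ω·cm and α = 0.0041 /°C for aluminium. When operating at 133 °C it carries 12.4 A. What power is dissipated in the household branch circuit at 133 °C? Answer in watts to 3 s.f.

5.24 W

ρ = 2.66×10^-6 Ω·cm = 2.66×10^-8 Ω·m
A = π(d/2)² = π(1.5250e-03 m)² = 7.306e-06 m²
R₍25₎ = ρL/A = (2.66×10^-8)(6.49)/(7.306e-06) = 0.02363 Ω
R₍133₎ = R₍25₎(1 + αΔT) = 0.02363 × (1 + 0.0041×108) = 0.03409 Ω
P = I²R = (12.4)² × 0.03409 = 5.24 W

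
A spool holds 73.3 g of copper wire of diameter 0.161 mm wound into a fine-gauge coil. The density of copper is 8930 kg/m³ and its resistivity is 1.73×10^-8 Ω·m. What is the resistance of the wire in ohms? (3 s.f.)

343 Ω

A = π(d/2)² = π(8.0500e-05 m)² = 2.0358e-08 m²
L = m/(density·A) = 0.0733/(8930×2.0358e-08) = 403.2 m
R = ρL/A = (1.73×10^-8)(403.2)/(2.0358e-08) = 343 Ω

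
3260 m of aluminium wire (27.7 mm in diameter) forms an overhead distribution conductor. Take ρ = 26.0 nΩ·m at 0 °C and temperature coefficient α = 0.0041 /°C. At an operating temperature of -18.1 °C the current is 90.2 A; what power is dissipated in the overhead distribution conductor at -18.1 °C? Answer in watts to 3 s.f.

1060 W

ρ = 26.0 nΩ·m = 2.60×10^-8 Ω·m
A = π(d/2)² = π(1.3850e-02 m)² = 6.026e-04 m²
R₍0₎ = ρL/A = (2.60×10^-8)(3260)/(6.026e-04) = 0.1407 Ω
R₍-18.1₎ = R₍0₎(1 + αΔT) = 0.1407 × (1 + 0.0041×-18.1) = 0.1302 Ω
P = I²R = (90.2)² × 0.1302 = 1060 W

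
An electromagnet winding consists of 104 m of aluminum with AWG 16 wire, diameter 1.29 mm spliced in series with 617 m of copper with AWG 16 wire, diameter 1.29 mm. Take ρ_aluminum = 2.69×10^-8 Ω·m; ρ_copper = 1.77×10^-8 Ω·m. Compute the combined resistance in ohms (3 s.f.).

10.5 Ω

Segment 1: A = π(1.29/2 mm)² = π(6.4500e-04 m)² = 1.307e-06 m²
R₁ = ρL/A = (2.69×10^-8)(104)/(1.307e-06) = 2.141 Ω
R₂ = (1.77×10^-8)(617)/(1.307e-06) = 8.356 Ω
R = R₁ + R₂ = 10.5 Ω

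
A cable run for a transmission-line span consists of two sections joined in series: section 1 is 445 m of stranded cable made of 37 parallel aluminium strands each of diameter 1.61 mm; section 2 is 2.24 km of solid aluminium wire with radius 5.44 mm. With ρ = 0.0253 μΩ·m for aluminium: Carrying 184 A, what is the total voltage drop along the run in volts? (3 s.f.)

140 V

ρ = 0.0253 μΩ·m = 2.53×10^-8 Ω·m
Section 1: A_strand = π(8.0500e-04)² = 2.036e-06 m²; R₁ = ρL/(N·A_s) = (2.53×10^-8)(445)/(37×2.036e-06) = 0.1495 Ω
Section 2: A = πr² = π(5.4400e-03 m)² = 9.297e-05 m²
R₂ = (2.53×10^-8)(2240)/(9.297e-05) = 0.6096 Ω
R = R₁ + R₂ = 0.759 Ω
V = IR = 184 × 0.759 = 140 V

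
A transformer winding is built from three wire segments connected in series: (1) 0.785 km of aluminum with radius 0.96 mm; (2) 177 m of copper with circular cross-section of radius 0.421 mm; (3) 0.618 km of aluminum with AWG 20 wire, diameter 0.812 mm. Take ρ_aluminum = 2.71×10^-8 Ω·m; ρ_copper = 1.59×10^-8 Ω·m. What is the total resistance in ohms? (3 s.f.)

Seg 1: A = πr² = π(9.6000e-04 m)² = 2.895e-06 m²
R_1 = (2.71×10^-8)(785)/(2.895e-06) = 7.348 Ω
Seg 2: A = πr² = π(4.2100e-04 m)² = 5.568e-07 m²
R_2 = (1.59×10^-8)(177)/(5.568e-07) = 5.054 Ω
Seg 3: A = π(0.812/2 mm)² = π(4.0600e-04 m)² = 5.178e-07 m²
R_3 = (2.71×10^-8)(618)/(5.178e-07) = 32.34 Ω
R_total = R_1 + R_2 + R_3 = 44.7 Ω

44.7 Ω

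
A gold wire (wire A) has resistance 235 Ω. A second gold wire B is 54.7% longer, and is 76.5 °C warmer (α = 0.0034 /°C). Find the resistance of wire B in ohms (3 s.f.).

R ∝ ρL/d² with ρ ∝ (1+αΔT), so R_B/R_A = (1 + 54.7/100) × (1 + 0.0034×76.5)
= 1.547 × 1.26 = 1.949
R_B = 1.949 × 235 = 458 Ω

458 Ω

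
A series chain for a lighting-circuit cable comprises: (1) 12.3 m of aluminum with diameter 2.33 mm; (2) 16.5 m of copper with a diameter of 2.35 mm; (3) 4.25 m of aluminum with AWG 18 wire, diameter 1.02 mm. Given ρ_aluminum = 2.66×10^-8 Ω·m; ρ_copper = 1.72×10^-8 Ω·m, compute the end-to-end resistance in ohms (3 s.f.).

0.281 Ω

Seg 1: A = π(d/2)² = π(1.1650e-03 m)² = 4.264e-06 m²
R_1 = (2.66×10^-8)(12.3)/(4.264e-06) = 0.07673 Ω
Seg 2: A = π(d/2)² = π(1.1750e-03 m)² = 4.337e-06 m²
R_2 = (1.72×10^-8)(16.5)/(4.337e-06) = 0.06543 Ω
Seg 3: A = π(1.02/2 mm)² = π(5.1000e-04 m)² = 8.171e-07 m²
R_3 = (2.66×10^-8)(4.25)/(8.171e-07) = 0.1384 Ω
R_total = R_1 + R_2 + R_3 = 0.281 Ω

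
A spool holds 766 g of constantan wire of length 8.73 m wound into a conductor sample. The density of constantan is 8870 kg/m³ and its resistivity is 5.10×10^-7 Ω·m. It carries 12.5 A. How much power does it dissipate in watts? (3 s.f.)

A = m/(density·L) = 0.766/(8870×8.73) = 9.8922e-06 m²
R = ρL/A = (5.10×10^-7)(8.73)/(9.8922e-06) = 0.4501 Ω
P = I²R = (12.5)² × 0.4501 = 70.3 W

70.3 W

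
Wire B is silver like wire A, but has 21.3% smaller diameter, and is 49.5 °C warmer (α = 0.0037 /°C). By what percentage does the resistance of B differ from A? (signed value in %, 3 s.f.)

R ∝ ρL/d² with ρ ∝ (1+αΔT), so R_B/R_A = (1 − 21.3/100)⁻² × (1 + 0.0037×49.5)
= 1.615 × 1.183 = 1.91
(R_B − R_A)/R_A = 1.91 − 1 = 91.0%

91.0%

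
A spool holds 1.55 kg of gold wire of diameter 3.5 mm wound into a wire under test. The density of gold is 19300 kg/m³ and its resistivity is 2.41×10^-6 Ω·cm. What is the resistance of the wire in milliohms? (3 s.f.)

ρ = 2.41×10^-6 Ω·cm = 2.41×10^-8 Ω·m
A = π(d/2)² = π(1.7500e-03 m)² = 9.6211e-06 m²
L = m/(density·A) = 1.55/(19300×9.6211e-06) = 8.347 m
R = ρL/A = (2.41×10^-8)(8.347)/(9.6211e-06) = 20.9 mΩ

20.9 mΩ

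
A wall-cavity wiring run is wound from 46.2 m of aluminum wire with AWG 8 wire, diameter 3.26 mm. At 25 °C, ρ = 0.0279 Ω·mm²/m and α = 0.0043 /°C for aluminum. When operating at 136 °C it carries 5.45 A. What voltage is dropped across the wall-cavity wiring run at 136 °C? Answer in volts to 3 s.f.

1.24 V

ρ = 0.0279 Ω·mm²/m = 2.79×10^-8 Ω·m
A = π(3.26/2 mm)² = π(1.6300e-03 m)² = 8.347e-06 m²
R₍25₎ = ρL/A = (2.79×10^-8)(46.2)/(8.347e-06) = 0.1544 Ω
R₍136₎ = R₍25₎(1 + αΔT) = 0.1544 × (1 + 0.0043×111) = 0.2281 Ω
V = IR = 5.45 × 0.2281 = 1.24 V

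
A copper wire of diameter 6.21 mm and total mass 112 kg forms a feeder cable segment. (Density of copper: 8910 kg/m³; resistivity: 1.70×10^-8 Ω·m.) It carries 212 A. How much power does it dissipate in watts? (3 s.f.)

10500 W

A = π(d/2)² = π(3.1050e-03 m)² = 3.0288e-05 m²
L = m/(density·A) = 112/(8910×3.0288e-05) = 415 m
R = ρL/A = (1.70×10^-8)(415)/(3.0288e-05) = 0.2329 Ω
P = I²R = (212)² × 0.2329 = 10500 W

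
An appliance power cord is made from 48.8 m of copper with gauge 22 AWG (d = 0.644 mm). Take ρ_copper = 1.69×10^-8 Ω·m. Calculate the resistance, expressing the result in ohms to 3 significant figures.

2.53 Ω

A = π(0.644/2 mm)² = π(3.2200e-04 m)² = 3.257e-07 m²
R = ρL/A = (1.69×10^-8)(48.8 m)/(3.257e-07 m²) = 2.53 Ω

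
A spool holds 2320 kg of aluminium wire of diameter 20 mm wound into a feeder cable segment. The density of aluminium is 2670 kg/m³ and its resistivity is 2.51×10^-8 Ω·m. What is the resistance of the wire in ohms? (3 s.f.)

0.221 Ω

A = π(d/2)² = π(1.0000e-02 m)² = 3.1416e-04 m²
L = m/(density·A) = 2320/(2670×3.1416e-04) = 2766 m
R = ρL/A = (2.51×10^-8)(2766)/(3.1416e-04) = 0.221 Ω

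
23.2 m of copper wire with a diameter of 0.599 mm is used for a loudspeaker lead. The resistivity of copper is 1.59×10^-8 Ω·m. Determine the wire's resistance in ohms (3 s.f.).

1.31 Ω

A = π(d/2)² = π(2.9950e-04 m)² = 2.818e-07 m²
R = ρL/A = (1.59×10^-8)(23.2 m)/(2.818e-07 m²) = 1.31 Ω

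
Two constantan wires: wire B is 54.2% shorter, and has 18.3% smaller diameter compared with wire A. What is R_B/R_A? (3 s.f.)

R ∝ L/d², so R_B/R_A = (1 − 54.2/100) × (1 − 18.3/100)⁻²
= 0.458 × 1.498 = 0.686

0.686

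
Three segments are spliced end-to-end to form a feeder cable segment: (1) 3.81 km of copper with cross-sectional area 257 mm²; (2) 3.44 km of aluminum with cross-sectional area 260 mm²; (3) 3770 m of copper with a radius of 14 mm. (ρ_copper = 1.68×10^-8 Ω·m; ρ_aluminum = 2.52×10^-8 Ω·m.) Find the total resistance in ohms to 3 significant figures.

0.685 Ω

Seg 1: A = 257 mm² = 2.570e-04 m²
R_1 = (1.68×10^-8)(3810)/(2.570e-04) = 0.2491 Ω
Seg 2: A = 260 mm² = 2.600e-04 m²
R_2 = (2.52×10^-8)(3440)/(2.600e-04) = 0.3334 Ω
Seg 3: A = πr² = π(1.4000e-02 m)² = 6.158e-04 m²
R_3 = (1.68×10^-8)(3770)/(6.158e-04) = 0.1029 Ω
R_total = R_1 + R_2 + R_3 = 0.685 Ω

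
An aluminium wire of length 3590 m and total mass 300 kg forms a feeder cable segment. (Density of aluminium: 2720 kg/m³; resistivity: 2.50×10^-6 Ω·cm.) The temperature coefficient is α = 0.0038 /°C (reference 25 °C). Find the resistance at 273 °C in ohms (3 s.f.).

5.67 Ω

ρ = 2.50×10^-6 Ω·cm = 2.50×10^-8 Ω·m
A = m/(density·L) = 300/(2720×3590) = 3.0723e-05 m²
R = ρL/A = (2.50×10^-8)(3590)/(3.0723e-05) = 2.921 Ω
R(273 °C) = 2.921 × (1 + 0.0038×248) = 5.67 Ω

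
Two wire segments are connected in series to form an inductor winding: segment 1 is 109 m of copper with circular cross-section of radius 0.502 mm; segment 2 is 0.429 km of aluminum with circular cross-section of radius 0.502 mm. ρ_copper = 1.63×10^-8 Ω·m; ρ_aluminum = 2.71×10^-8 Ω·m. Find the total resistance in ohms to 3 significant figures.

16.9 Ω

Segment 1: A = πr² = π(5.0200e-04 m)² = 7.917e-07 m²
R₁ = ρL/A = (1.63×10^-8)(109)/(7.917e-07) = 2.244 Ω
R₂ = (2.71×10^-8)(429)/(7.917e-07) = 14.68 Ω
R = R₁ + R₂ = 16.9 Ω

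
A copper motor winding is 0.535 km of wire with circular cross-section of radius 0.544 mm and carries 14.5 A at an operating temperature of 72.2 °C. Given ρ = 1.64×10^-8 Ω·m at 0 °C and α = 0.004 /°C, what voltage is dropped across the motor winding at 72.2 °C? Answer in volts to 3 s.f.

A = πr² = π(5.4400e-04 m)² = 9.297e-07 m²
R₍0₎ = ρL/A = (1.64×10^-8)(535)/(9.297e-07) = 9.437 Ω
R₍72.2₎ = R₍0₎(1 + αΔT) = 9.437 × (1 + 0.004×72.2) = 12.16 Ω
V = IR = 14.5 × 12.16 = 176 V

176 V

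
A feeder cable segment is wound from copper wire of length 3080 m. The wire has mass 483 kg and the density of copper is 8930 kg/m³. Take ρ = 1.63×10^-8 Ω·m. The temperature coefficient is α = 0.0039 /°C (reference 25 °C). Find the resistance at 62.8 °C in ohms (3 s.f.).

A = m/(density·L) = 483/(8930×3080) = 1.7561e-05 m²
R = ρL/A = (1.63×10^-8)(3080)/(1.7561e-05) = 2.859 Ω
R(62.8 °C) = 2.859 × (1 + 0.0039×37.8) = 3.28 Ω

3.28 Ω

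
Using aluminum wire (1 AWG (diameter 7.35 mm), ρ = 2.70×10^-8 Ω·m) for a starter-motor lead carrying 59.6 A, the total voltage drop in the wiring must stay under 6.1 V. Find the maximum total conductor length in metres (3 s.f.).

161 m

A = π(7.35/2 mm)² = π(3.6750e-03 m)² = 4.243e-05 m²
L_max = V_max·A/(1·ρI) = (6.1)(4.243e-05)/(2.70×10^-8×59.6) = 161 m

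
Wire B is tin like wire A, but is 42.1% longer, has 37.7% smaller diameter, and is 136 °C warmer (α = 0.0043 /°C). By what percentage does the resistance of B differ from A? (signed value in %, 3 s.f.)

480%

R ∝ ρL/d² with ρ ∝ (1+αΔT), so R_B/R_A = (1 + 42.1/100) × (1 − 37.7/100)⁻² × (1 + 0.0043×136)
= 1.421 × 2.576 × 1.585 = 5.802
(R_B − R_A)/R_A = 5.802 − 1 = 480%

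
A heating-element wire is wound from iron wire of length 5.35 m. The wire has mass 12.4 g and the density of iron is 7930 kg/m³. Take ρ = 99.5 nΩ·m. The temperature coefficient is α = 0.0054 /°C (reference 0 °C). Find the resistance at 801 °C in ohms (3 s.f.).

9.70 Ω

ρ = 99.5 nΩ·m = 9.95×10^-8 Ω·m
A = m/(density·L) = 0.0124/(7930×5.35) = 2.9228e-07 m²
R = ρL/A = (9.95×10^-8)(5.35)/(2.9228e-07) = 1.821 Ω
R(801 °C) = 1.821 × (1 + 0.0054×801) = 9.70 Ω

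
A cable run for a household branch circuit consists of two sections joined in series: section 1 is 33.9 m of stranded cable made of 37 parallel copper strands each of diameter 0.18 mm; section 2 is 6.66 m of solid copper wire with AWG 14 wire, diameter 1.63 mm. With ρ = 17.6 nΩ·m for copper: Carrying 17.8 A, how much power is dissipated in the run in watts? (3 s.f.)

219 W

ρ = 17.6 nΩ·m = 1.76×10^-8 Ω·m
Section 1: A_strand = π(9.0000e-05)² = 2.545e-08 m²; R₁ = ρL/(N·A_s) = (1.76×10^-8)(33.9)/(37×2.545e-08) = 0.6337 Ω
Section 2: A = π(1.63/2 mm)² = π(8.1500e-04 m)² = 2.087e-06 m²
R₂ = (1.76×10^-8)(6.66)/(2.087e-06) = 0.05617 Ω
R = R₁ + R₂ = 0.6899 Ω
P = I²R = (17.8)² × 0.6899 = 219 W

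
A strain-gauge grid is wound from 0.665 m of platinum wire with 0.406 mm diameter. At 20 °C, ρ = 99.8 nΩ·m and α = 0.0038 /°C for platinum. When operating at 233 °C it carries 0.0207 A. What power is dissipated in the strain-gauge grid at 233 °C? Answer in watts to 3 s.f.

ρ = 99.8 nΩ·m = 9.98×10^-8 Ω·m
A = π(d/2)² = π(2.0300e-04 m)² = 1.295e-07 m²
R₍20₎ = ρL/A = (9.98×10^-8)(0.665)/(1.295e-07) = 0.5126 Ω
R₍233₎ = R₍20₎(1 + αΔT) = 0.5126 × (1 + 0.0038×213) = 0.9276 Ω
P = I²R = (0.0207)² × 0.9276 = 3.97×10^-4 W

3.97×10^-4 W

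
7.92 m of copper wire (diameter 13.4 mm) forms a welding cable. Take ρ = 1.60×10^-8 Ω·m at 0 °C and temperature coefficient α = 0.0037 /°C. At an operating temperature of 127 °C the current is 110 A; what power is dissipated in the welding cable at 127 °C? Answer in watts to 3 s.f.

A = π(d/2)² = π(6.7000e-03 m)² = 1.410e-04 m²
R₍0₎ = ρL/A = (1.60×10^-8)(7.92)/(1.410e-04) = 8.986×10^-4 Ω
R₍127₎ = R₍0₎(1 + αΔT) = 8.986×10^-4 × (1 + 0.0037×127) = 0.001321 Ω
P = I²R = (110)² × 0.001321 = 16.0 W

16.0 W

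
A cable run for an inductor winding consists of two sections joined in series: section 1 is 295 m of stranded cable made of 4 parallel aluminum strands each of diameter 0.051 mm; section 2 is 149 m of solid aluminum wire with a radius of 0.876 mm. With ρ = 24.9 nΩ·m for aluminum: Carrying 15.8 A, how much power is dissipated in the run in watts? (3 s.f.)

2.25×10^5 W

ρ = 24.9 nΩ·m = 2.49×10^-8 Ω·m
Section 1: A_strand = π(2.5500e-05)² = 2.043e-09 m²; R₁ = ρL/(N·A_s) = (2.49×10^-8)(295)/(4×2.043e-09) = 898.9 Ω
Section 2: A = πr² = π(8.7600e-04 m)² = 2.411e-06 m²
R₂ = (2.49×10^-8)(149)/(2.411e-06) = 1.539 Ω
R = R₁ + R₂ = 900.5 Ω
P = I²R = (15.8)² × 900.5 = 2.25×10^5 W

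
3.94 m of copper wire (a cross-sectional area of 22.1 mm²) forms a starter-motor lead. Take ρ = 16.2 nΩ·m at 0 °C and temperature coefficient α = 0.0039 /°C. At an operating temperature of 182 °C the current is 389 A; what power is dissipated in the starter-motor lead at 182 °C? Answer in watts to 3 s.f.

747 W

ρ = 16.2 nΩ·m = 1.62×10^-8 Ω·m
A = 22.1 mm² = 2.210e-05 m²
R₍0₎ = ρL/A = (1.62×10^-8)(3.94)/(2.210e-05) = 0.002888 Ω
R₍182₎ = R₍0₎(1 + αΔT) = 0.002888 × (1 + 0.0039×182) = 0.004938 Ω
P = I²R = (389)² × 0.004938 = 747 W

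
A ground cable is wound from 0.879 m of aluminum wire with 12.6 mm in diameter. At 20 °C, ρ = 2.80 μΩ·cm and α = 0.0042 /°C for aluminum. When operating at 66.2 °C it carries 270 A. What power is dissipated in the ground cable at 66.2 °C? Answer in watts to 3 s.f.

ρ = 2.80 μΩ·cm = 2.80×10^-8 Ω·m
A = π(d/2)² = π(6.3000e-03 m)² = 1.247e-04 m²
R₍20₎ = ρL/A = (2.80×10^-8)(0.879)/(1.247e-04) = 1.974×10^-4 Ω
R₍66.2₎ = R₍20₎(1 + αΔT) = 1.974×10^-4 × (1 + 0.0042×46.2) = 2.357×10^-4 Ω
P = I²R = (270)² × 2.357×10^-4 = 17.2 W

17.2 W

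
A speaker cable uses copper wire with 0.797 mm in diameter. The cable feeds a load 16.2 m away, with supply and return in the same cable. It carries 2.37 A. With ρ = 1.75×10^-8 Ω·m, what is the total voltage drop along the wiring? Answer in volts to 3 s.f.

2.69 V

A = π(d/2)² = π(3.9850e-04 m)² = 4.989e-07 m²
Total conductor length (both ways) L = 2 × 16.2 = 32.4 m
R = ρL/A = (1.75×10^-8)(32.4)/(4.989e-07) = 1.137 Ω
V = IR = 2.37 × 1.137 = 2.69 V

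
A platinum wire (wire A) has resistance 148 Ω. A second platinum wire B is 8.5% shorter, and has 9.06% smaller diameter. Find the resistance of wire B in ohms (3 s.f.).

R ∝ L/d², so R_B/R_A = (1 − 8.5/100) × (1 − 9.06/100)⁻²
= 0.915 × 1.209 = 1.106
R_B = 1.106 × 148 = 164 Ω

164 Ω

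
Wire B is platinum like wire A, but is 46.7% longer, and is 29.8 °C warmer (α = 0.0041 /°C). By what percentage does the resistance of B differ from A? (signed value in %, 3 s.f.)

64.6%

R ∝ ρL/d² with ρ ∝ (1+αΔT), so R_B/R_A = (1 + 46.7/100) × (1 + 0.0041×29.8)
= 1.467 × 1.122 = 1.646
(R_B − R_A)/R_A = 1.646 − 1 = 64.6%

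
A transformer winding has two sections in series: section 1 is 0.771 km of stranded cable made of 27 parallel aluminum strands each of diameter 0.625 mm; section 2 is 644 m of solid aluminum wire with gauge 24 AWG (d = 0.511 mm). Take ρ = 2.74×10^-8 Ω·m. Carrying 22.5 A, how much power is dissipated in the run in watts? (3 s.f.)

44800 W

Section 1: A_strand = π(3.1250e-04)² = 3.068e-07 m²; R₁ = ρL/(N·A_s) = (2.74×10^-8)(771)/(27×3.068e-07) = 2.55 Ω
Section 2: A = π(0.511/2 mm)² = π(2.5550e-04 m)² = 2.051e-07 m²
R₂ = (2.74×10^-8)(644)/(2.051e-07) = 86.04 Ω
R = R₁ + R₂ = 88.59 Ω
P = I²R = (22.5)² × 88.59 = 44800 W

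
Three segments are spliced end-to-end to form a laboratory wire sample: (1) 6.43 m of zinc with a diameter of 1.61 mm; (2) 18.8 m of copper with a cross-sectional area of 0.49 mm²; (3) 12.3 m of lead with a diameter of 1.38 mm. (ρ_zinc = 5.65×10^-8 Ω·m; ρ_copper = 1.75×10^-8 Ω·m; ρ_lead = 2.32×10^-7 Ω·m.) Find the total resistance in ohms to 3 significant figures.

Seg 1: A = π(d/2)² = π(8.0500e-04 m)² = 2.036e-06 m²
R_1 = (5.65×10^-8)(6.43)/(2.036e-06) = 0.1785 Ω
Seg 2: A = 0.49 mm² = 4.900e-07 m²
R_2 = (1.75×10^-8)(18.8)/(4.900e-07) = 0.6714 Ω
Seg 3: A = π(d/2)² = π(6.9000e-04 m)² = 1.496e-06 m²
R_3 = (2.32×10^-7)(12.3)/(1.496e-06) = 1.908 Ω
R_total = R_1 + R_2 + R_3 = 2.76 Ω

2.76 Ω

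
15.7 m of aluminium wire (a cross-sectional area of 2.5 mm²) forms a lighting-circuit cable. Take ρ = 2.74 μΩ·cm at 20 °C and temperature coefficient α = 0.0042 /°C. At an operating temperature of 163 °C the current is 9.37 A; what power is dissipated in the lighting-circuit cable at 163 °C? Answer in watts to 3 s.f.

ρ = 2.74 μΩ·cm = 2.74×10^-8 Ω·m
A = 2.5 mm² = 2.500e-06 m²
R₍20₎ = ρL/A = (2.74×10^-8)(15.7)/(2.500e-06) = 0.1721 Ω
R₍163₎ = R₍20₎(1 + αΔT) = 0.1721 × (1 + 0.0042×143) = 0.2754 Ω
P = I²R = (9.37)² × 0.2754 = 24.2 W

24.2 W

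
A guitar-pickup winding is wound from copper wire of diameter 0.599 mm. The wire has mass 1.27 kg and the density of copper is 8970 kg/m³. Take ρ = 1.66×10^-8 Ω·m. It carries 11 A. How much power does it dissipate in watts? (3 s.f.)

3580 W

A = π(d/2)² = π(2.9950e-04 m)² = 2.8180e-07 m²
L = m/(density·A) = 1.27/(8970×2.8180e-07) = 502.4 m
R = ρL/A = (1.66×10^-8)(502.4)/(2.8180e-07) = 29.6 Ω
P = I²R = (11)² × 29.6 = 3580 W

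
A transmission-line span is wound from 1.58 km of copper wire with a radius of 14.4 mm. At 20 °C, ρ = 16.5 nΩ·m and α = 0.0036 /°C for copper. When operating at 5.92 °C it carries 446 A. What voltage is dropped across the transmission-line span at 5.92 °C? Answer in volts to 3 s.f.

ρ = 16.5 nΩ·m = 1.65×10^-8 Ω·m
A = πr² = π(1.4400e-02 m)² = 6.514e-04 m²
R₍20₎ = ρL/A = (1.65×10^-8)(1580)/(6.514e-04) = 0.04002 Ω
R₍5.92₎ = R₍20₎(1 + αΔT) = 0.04002 × (1 + 0.0036×-14.1) = 0.03799 Ω
V = IR = 446 × 0.03799 = 16.9 V

16.9 V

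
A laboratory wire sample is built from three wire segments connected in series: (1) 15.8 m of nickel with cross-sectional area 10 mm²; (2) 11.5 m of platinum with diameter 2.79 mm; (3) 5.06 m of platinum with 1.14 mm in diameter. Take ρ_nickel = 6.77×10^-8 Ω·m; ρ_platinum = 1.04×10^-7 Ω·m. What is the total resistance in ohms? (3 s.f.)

0.818 Ω

Seg 1: A = 10 mm² = 1.000e-05 m²
R_1 = (6.77×10^-8)(15.8)/(1.000e-05) = 0.107 Ω
Seg 2: A = π(d/2)² = π(1.3950e-03 m)² = 6.114e-06 m²
R_2 = (1.04×10^-7)(11.5)/(6.114e-06) = 0.1956 Ω
Seg 3: A = π(d/2)² = π(5.7000e-04 m)² = 1.021e-06 m²
R_3 = (1.04×10^-7)(5.06)/(1.021e-06) = 0.5156 Ω
R_total = R_1 + R_2 + R_3 = 0.818 Ω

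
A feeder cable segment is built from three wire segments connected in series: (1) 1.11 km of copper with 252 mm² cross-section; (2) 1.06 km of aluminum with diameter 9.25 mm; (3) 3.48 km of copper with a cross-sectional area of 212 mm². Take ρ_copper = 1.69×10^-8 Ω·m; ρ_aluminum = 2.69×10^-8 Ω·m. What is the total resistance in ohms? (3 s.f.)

Seg 1: A = 252 mm² = 2.520e-04 m²
R_1 = (1.69×10^-8)(1110)/(2.520e-04) = 0.07444 Ω
Seg 2: A = π(d/2)² = π(4.6250e-03 m)² = 6.720e-05 m²
R_2 = (2.69×10^-8)(1060)/(6.720e-05) = 0.4243 Ω
Seg 3: A = 212 mm² = 2.120e-04 m²
R_3 = (1.69×10^-8)(3480)/(2.120e-04) = 0.2774 Ω
R_total = R_1 + R_2 + R_3 = 0.776 Ω

0.776 Ω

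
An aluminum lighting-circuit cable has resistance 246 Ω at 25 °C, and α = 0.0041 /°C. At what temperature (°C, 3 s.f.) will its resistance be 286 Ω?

64.7 °C

R = R₀(1 + α(T − T₀)) ⇒ T = T₀ + (R/R₀ − 1)/α
T = 25 + (286/246 − 1)/0.0041 = 25 + (0.1626)/0.0041 = 64.7 °C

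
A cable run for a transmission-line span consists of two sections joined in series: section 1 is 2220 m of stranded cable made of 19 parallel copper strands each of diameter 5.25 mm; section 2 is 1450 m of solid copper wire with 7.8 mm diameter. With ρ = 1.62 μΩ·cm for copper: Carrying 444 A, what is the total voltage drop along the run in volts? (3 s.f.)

ρ = 1.62 μΩ·cm = 1.62×10^-8 Ω·m
Section 1: A_strand = π(2.6250e-03)² = 2.165e-05 m²; R₁ = ρL/(N·A_s) = (1.62×10^-8)(2220)/(19×2.165e-05) = 0.08744 Ω
Section 2: A = π(d/2)² = π(3.9000e-03 m)² = 4.778e-05 m²
R₂ = (1.62×10^-8)(1450)/(4.778e-05) = 0.4916 Ω
R = R₁ + R₂ = 0.579 Ω
V = IR = 444 × 0.579 = 257 V

257 V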